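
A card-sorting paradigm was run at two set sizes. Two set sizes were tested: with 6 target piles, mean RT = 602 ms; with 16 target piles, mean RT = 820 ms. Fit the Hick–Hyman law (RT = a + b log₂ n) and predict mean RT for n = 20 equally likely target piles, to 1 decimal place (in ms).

869.6 ms

RT is linear in log₂ n, so two points fix the line:
  b = (820 − 602) / (log₂ 16 − log₂ 6) = 218 / (4 − 2.5850) = 154.060 ms/bit
  a = 602 − 154.060 × 2.5850 = 203.762 ms
Then RT(20) = 203.762 + 154.060 × log₂ 20 = 203.762 + 154.060 × 4.3219 ≈ 869.596 ms.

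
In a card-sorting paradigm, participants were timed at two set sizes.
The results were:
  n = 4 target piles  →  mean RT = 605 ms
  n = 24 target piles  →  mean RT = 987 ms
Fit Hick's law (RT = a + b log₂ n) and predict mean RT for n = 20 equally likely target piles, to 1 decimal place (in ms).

948.1 ms

RT is linear in log₂ n, so two points fix the line:
  b = (987 − 605) / (log₂ 24 − log₂ 4) = 382 / (4.5850 − 2) = 147.778 ms/bit
  a = 605 − 147.778 × 2 = 309.444 ms
Then RT(20) = 309.444 + 147.778 × log₂ 20 = 309.444 + 147.778 × 4.3219 ≈ 948.129 ms.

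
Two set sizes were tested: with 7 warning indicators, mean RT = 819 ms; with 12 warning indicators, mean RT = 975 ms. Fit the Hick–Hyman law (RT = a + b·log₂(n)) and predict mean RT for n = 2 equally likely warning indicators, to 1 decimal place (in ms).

456.4 ms

RT is linear in log₂ n, so two points fix the line:
  b = (975 − 819) / (log₂ 12 − log₂ 7) = 156 / (3.5850 − 2.8074) = 200.615 ms/bit
  a = 819 − 200.615 × 2.8074 = 255.802 ms
Then RT(2) = 255.802 + 200.615 × log₂ 2 = 255.802 + 200.615 × 1 ≈ 456.417 ms.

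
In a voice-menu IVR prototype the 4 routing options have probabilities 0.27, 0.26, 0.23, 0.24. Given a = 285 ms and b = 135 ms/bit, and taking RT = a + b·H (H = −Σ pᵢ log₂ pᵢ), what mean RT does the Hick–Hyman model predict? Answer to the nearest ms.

Entropy contributions −pᵢ log₂ pᵢ: 0.5100, 0.5053, 0.4877, 0.4941; sum H = 1.9971 bits.
RT = a + bH = 285 + 135·1.9971 = 554.61 ms.

555 ms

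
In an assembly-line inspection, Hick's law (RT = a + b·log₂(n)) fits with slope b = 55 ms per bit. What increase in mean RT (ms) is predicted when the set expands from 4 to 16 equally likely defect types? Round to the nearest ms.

110 ms

ΔRT = (a + b log₂ n₂) − (a + b log₂ n₁) = b·(log₂ n₂ − log₂ n₁).
log₂(16) − log₂(4) = log₂(16/4) = log₂(4) = 2.
ΔRT = 55 × 2.0000 = 110.000 ms.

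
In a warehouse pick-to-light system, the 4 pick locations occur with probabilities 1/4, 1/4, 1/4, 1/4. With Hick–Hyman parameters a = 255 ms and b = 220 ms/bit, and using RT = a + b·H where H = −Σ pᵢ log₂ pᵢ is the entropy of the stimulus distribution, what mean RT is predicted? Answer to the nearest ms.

H = −Σ pᵢ log₂ pᵢ = 0.25·2 + 0.25·2 + 0.25·2 + 0.25·2 = 2.000 bits.
RT = 255 + 220 × 2.000 = 695.00 ms.

695 ms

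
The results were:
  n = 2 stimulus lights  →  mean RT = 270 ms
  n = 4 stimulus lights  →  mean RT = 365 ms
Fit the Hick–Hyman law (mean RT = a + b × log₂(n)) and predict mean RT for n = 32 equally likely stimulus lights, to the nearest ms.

650 ms

Solve the two-equation system in a and b:
  b = (365 − 270) / (log₂ 4 − log₂ 2) = 95 / (2 − 1) = 95 ms/bit
  a = 270 − 95 × 1 = 175 ms
Then RT(32) = 175 + 95 × log₂ 32 = 175 + 95 × 5 ≈ 650.000 ms.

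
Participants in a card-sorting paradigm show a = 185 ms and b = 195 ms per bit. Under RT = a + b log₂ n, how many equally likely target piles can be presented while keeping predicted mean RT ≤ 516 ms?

Information budget: (516 − 185)/195 = 1.6974 bits, so n ≤ 2^1.6974 = 3.243 → at most 3.

3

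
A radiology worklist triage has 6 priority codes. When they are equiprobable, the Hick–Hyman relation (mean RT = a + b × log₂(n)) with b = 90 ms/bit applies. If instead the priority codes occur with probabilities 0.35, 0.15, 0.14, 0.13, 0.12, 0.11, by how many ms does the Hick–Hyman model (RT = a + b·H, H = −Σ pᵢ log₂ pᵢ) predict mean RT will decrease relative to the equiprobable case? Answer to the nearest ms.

13 ms

Equiprobable entropy H₀ = log₂ 6 = 2.5850 bits.
Skewed entropy H = −Σ pᵢ log₂ pᵢ = 2.4378 bits.
ΔRT = b·(H₀ − H) = 90 × 0.1472 = 13.25 ms.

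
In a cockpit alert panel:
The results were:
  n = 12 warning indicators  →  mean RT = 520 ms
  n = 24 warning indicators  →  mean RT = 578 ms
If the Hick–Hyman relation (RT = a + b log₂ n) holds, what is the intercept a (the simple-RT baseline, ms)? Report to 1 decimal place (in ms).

312.1 ms

The slope on a log₂ axis is (578 − 520) / (4.5850 − 3.5850) = 58.000 ms/bit.
a = RT₁ − b·log₂ n₁ = 520 − 58.000 × 3.5850 = 312.072 ms.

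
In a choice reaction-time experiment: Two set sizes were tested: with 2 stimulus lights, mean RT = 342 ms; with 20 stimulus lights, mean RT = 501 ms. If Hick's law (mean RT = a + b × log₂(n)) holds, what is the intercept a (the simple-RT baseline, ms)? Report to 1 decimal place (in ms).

Slope: b = (501 − 342) / (log₂ 20 − log₂ 2) = 159/3.3219 = 47.864 ms/bit.
Intercept: a = 342 − 47.864·log₂(2) = 294.136 ms.

294.1 ms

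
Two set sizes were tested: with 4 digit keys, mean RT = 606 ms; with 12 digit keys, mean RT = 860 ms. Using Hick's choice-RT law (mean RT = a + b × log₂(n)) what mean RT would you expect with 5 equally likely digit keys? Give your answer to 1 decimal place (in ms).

657.6 ms

Fit slope and intercept:
  b = (860 − 606) / (log₂ 12 − log₂ 4) = 254 / (3.5850 − 2) = 160.256 ms/bit
  a = 606 − 160.256 × 2 = 285.488 ms
Then RT(5) = 285.488 + 160.256 × log₂ 5 = 285.488 + 160.256 × 2.3219 ≈ 657.591 ms.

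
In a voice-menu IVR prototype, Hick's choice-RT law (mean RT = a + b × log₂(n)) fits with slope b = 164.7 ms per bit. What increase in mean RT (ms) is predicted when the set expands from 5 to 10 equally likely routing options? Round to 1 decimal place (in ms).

164.7 ms

The intercept a cancels: ΔRT = b·(log₂ n₂ − log₂ n₁) = b·log₂(n₂/n₁).
log₂(10) − log₂(5) = log₂(10/5) = log₂(2) = 1.
ΔRT = 164.7 × 1.0000 = 164.700 ms.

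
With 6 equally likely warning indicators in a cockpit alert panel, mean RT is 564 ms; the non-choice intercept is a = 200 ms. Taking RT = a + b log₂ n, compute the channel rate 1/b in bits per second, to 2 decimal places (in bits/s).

Choice component = 564 − 200 = 364 ms over log₂(6) = 2.5850 bits.
b = 364 / 2.5850 = 140.814 ms/bit, so 1/b = 7.102 bits/s.

7.10 bits/s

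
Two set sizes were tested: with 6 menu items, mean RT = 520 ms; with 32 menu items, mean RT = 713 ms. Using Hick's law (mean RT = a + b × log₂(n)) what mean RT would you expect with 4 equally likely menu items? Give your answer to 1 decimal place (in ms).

Solve the two-equation system in a and b:
  b = (713 − 520) / (log₂ 32 − log₂ 6) = 193 / (5 − 2.5850) = 79.916 ms/bit
  a = 520 − 79.916 × 2.5850 = 313.420 ms
Then RT(4) = 313.420 + 79.916 × log₂ 4 = 313.420 + 79.916 × 2 ≈ 473.252 ms.

473.3 ms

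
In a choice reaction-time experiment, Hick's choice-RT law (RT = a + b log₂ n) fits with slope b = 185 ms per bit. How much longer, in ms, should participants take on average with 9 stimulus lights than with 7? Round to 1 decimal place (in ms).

The intercept a cancels: ΔRT = b·(log₂ n₂ − log₂ n₁) = b·log₂(n₂/n₁).
log₂(9) − log₂(7) = 3.1699 − 2.8074 = 0.3626.
ΔRT = 185 × 0.3626 = 67.075 ms.

67.1 ms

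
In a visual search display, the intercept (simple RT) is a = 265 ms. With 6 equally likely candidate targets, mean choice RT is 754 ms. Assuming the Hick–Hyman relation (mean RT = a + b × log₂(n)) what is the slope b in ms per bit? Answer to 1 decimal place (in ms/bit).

189.2 ms/bit

log₂(6) = 2.5850 bits.
b = (RT − a)/log₂ n = (754 − 265) / 2.5850 = 189.171 ms/bit.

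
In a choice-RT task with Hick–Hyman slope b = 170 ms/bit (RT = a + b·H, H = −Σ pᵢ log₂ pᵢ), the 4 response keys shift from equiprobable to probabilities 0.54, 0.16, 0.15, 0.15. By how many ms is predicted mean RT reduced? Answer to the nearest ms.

47 ms

The RT saving is b·ΔH. Equiprobable H₀ = log₂(4) = 2.0000 bits; with the given probabilities H = 1.7241 bits.
b·(H₀ − H) = 170 × (2.0000 − 1.7241) = 46.89 ms.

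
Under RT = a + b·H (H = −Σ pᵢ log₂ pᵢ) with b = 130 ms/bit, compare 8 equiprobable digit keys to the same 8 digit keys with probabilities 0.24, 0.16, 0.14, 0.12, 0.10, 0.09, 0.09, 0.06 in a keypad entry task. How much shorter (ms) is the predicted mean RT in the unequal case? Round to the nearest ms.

15 ms

Equiprobable entropy H₀ = log₂ 8 = 3.0000 bits.
Skewed entropy H = −Σ pᵢ log₂ pᵢ = 2.8824 bits.
ΔRT = b·(H₀ − H) = 130 × 0.1176 = 15.29 ms.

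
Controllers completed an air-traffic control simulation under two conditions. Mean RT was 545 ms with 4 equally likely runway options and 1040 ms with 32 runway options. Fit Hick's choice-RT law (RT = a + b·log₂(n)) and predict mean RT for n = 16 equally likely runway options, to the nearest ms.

875 ms

With log₂ n on the abscissa the relation is linear; from the two conditions:
  b = (1040 − 545) / (log₂ 32 − log₂ 4) = 495 / (5 − 2) = 165 ms/bit
  a = 545 − 165 × 2 = 215 ms
Then RT(16) = 215 + 165 × log₂ 16 = 215 + 165 × 4 ≈ 875.000 ms.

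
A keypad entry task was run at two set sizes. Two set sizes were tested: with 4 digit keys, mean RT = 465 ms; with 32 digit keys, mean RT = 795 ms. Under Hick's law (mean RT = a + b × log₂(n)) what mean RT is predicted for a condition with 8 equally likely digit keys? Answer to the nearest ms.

Solve the two-equation system in a and b:
  b = (795 − 465) / (log₂ 32 − log₂ 4) = 330 / (5 − 2) = 110 ms/bit
  a = 465 − 110 × 2 = 245 ms
Then RT(8) = 245 + 110 × log₂ 8 = 245 + 110 × 3 ≈ 575.000 ms.

575 ms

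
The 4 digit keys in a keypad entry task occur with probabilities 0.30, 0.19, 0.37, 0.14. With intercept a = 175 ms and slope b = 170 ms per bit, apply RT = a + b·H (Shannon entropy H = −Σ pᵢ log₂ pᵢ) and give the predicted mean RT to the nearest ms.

499 ms

H = 0.30·log₂(1/0.30) + 0.19·log₂(1/0.19) + 0.37·log₂(1/0.37) + 0.14·log₂(1/0.14) = 1.9042 bits.
RT = 175 + 170 × 1.9042 = 498.71 ms.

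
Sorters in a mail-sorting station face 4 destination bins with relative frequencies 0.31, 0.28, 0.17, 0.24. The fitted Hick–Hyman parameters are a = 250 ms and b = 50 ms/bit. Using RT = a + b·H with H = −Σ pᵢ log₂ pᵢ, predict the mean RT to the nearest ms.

H = 0.31·log₂(1/0.31) + 0.28·log₂(1/0.28) + 0.17·log₂(1/0.17) + 0.24·log₂(1/0.24) = 1.9667 bits.
RT = 250 + 50 × 1.9667 = 348.34 ms.

348 ms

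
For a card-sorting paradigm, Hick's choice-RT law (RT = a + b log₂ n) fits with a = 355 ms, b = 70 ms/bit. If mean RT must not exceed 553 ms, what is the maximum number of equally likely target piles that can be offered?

7

Information budget: (553 − 355)/70 = 2.8286 bits, so n ≤ 2^2.8286 = 7.104 → at most 7.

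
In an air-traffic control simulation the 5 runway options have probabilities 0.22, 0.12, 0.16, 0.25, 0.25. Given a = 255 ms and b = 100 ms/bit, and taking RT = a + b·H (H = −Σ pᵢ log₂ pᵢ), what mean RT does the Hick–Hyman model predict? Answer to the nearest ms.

Entropy contributions −pᵢ log₂ pᵢ: 0.4806, 0.3671, 0.4230, 0.5000, 0.5000; sum H = 2.2707 bits.
RT = a + bH = 255 + 100·2.2707 = 482.07 ms.

482 ms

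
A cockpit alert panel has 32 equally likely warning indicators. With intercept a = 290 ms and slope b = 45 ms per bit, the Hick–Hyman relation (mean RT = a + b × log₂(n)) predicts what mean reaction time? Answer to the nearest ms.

515 ms

log₂(32) = 5 bits, so RT = 290 + 45 × 5 ≈ 515.000 ms.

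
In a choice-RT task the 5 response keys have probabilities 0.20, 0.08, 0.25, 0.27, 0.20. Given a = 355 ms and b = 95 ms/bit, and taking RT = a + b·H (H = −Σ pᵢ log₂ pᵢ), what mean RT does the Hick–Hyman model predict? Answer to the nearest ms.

567 ms

Entropy contributions −pᵢ log₂ pᵢ: 0.4644, 0.2915, 0.5000, 0.5100, 0.4644; sum H = 2.2303 bits.
RT = a + bH = 355 + 95·2.2303 = 566.88 ms.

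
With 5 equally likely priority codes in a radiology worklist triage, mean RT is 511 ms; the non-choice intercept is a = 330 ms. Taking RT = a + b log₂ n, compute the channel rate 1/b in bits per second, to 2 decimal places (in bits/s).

12.83 bits/s

b = (511 − 330)/log₂ 5 = 181/2.3219 = 77.952 ms per bit = 0.07795 s/bit; the reciprocal is 12.828 bits/s.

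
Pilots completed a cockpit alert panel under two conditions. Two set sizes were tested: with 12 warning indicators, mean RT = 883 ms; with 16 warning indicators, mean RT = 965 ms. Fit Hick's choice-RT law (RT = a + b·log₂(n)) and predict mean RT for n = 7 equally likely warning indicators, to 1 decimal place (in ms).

With log₂ n on the abscissa the relation is linear; from the two conditions:
  b = (965 − 883) / (log₂ 16 − log₂ 12) = 82 / (4 − 3.5850) = 197.573 ms/bit
  a = 883 − 197.573 × 3.5850 = 174.710 ms
Then RT(7) = 174.710 + 197.573 × log₂ 7 = 174.710 + 197.573 × 2.8074 ≈ 729.366 ms.

729.4 ms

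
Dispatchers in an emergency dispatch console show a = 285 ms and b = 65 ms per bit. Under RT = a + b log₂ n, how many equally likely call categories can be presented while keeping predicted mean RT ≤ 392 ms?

Set 285 + 65·log₂ n ≤ 392 → log₂ n ≤ (392 − 285)/65 = 1.6462.
So n ≤ 2^1.6462 = 3.130; the largest integer n is 3.

3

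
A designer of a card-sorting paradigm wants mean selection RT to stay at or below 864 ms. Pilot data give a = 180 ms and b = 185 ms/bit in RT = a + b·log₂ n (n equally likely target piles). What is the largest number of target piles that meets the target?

12

Set 180 + 185·log₂ n ≤ 864 → log₂ n ≤ (864 − 180)/185 = 3.6973.
So n ≤ 2^3.6973 = 12.972; the largest integer n is 12.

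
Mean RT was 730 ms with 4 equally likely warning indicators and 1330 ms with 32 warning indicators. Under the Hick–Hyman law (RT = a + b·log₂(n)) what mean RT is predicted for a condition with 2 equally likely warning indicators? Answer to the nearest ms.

530 ms

With log₂ n on the abscissa the relation is linear; from the two conditions:
  b = (1330 − 730) / (log₂ 32 − log₂ 4) = 600 / (5 − 2) = 200 ms/bit
  a = 730 − 200 × 2 = 330 ms
Then RT(2) = 330 + 200 × log₂ 2 = 330 + 200 × 1 ≈ 530.000 ms.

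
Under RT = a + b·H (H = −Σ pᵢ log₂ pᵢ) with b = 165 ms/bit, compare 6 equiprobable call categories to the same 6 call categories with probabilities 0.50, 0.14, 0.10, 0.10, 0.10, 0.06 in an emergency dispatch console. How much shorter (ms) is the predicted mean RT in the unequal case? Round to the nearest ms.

Equiprobable entropy H₀ = log₂ 6 = 2.5850 bits.
Skewed entropy H = −Σ pᵢ log₂ pᵢ = 2.1372 bits.
ΔRT = b·(H₀ − H) = 165 × 0.4477 = 73.88 ms.

74 ms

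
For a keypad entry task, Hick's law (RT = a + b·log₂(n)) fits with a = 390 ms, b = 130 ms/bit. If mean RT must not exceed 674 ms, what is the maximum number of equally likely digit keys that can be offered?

4

130·log₂ n ≤ 674 − 390 = 284, giving log₂ n ≤ 2.1846 and n ≤ 4.546. The largest whole number is 4.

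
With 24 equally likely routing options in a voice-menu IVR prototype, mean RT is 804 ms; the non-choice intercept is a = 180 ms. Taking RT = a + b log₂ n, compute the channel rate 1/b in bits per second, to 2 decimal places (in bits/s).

7.35 bits/s

Choice component = 804 − 180 = 624 ms over log₂(24) = 4.5850 bits.
b = 624 / 4.5850 = 136.097 ms/bit, so 1/b = 7.348 bits/s.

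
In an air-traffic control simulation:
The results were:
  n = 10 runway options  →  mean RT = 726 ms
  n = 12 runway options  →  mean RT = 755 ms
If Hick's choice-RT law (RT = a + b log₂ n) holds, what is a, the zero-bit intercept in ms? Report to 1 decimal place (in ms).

b = (RT₂ − RT₁)/(log₂ n₂ − log₂ n₁) = (755 − 726)/(3.5850 − 3.3219) = 110.252 ms/bit.
a = RT₁ − b·log₂ n₁ = 726 − 110.252 × 3.3219 = 359.752 ms.

359.8 ms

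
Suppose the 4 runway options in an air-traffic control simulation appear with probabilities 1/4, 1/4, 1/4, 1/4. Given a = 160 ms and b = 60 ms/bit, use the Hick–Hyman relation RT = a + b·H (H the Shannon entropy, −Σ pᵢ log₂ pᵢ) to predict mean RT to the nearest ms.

280 ms

Each term −pᵢ log₂ pᵢ: 0.25·2 + 0.25·2 + 0.25·2 + 0.25·2; summed, H = 2.000 bits.
Mean RT = a + bH = 160 + 60·2.000 = 280.00 ms.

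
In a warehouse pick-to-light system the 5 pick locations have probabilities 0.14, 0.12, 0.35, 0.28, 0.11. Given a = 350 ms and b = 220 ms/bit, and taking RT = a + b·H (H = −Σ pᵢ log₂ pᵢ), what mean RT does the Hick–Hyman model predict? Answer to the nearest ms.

825 ms

H = 0.14·log₂(1/0.14) + 0.12·log₂(1/0.12) + 0.35·log₂(1/0.35) + 0.28·log₂(1/0.28) + 0.11·log₂(1/0.11) = 2.1588 bits.
RT = 350 + 220 × 2.1588 = 824.93 ms.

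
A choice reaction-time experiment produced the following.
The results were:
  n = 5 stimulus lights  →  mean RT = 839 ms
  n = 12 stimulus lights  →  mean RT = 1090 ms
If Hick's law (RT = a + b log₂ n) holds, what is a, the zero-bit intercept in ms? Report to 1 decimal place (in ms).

The slope on a log₂ axis is (1090 − 839) / (3.5850 − 2.3219) = 198.728 ms/bit.
a = RT₁ − b·log₂ n₁ = 839 − 198.728 × 2.3219 = 377.568 ms.

377.6 ms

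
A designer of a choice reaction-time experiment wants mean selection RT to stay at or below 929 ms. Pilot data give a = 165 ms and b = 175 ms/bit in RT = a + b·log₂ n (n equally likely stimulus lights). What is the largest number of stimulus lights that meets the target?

175·log₂ n ≤ 929 − 165 = 764, giving log₂ n ≤ 4.3657 and n ≤ 20.616. The largest whole number is 20.

20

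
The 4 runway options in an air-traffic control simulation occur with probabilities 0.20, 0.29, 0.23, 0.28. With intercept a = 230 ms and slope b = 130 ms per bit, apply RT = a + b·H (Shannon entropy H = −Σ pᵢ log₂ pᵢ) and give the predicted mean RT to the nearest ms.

H = 0.20·log₂(1/0.20) + 0.29·log₂(1/0.29) + 0.23·log₂(1/0.23) + 0.28·log₂(1/0.28) = 1.9842 bits.
RT = 230 + 130 × 1.9842 = 487.94 ms.

488 ms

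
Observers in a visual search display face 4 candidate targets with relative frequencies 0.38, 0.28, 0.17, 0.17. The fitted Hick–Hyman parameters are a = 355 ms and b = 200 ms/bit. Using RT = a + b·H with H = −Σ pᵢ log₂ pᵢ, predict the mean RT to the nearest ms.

H = 0.38·log₂(1/0.38) + 0.28·log₂(1/0.28) + 0.17·log₂(1/0.17) + 0.17·log₂(1/0.17) = 1.9138 bits.
RT = 355 + 200 × 1.9138 = 737.77 ms.

738 ms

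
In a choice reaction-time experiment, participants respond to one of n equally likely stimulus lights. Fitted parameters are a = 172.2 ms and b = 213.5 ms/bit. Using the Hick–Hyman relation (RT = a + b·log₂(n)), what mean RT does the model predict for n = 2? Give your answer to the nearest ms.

386 ms

log₂(2) = 1 bits, so RT = 172.2 + 213.5 × 1 ≈ 385.700 ms.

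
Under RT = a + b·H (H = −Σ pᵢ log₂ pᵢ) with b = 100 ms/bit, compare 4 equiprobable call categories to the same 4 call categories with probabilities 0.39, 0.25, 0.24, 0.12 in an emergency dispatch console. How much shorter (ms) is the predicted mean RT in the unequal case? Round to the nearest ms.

11 ms

Equiprobable entropy H₀ = log₂ 4 = 2.0000 bits.
Skewed entropy H = −Σ pᵢ log₂ pᵢ = 1.8910 bits.
ΔRT = b·(H₀ − H) = 100 × 0.1090 = 10.90 ms.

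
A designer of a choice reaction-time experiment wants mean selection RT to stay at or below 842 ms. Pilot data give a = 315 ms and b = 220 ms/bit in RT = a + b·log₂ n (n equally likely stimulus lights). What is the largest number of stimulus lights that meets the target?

5

Information budget: (842 − 315)/220 = 2.3955 bits, so n ≤ 2^2.3955 = 5.261 → at most 5.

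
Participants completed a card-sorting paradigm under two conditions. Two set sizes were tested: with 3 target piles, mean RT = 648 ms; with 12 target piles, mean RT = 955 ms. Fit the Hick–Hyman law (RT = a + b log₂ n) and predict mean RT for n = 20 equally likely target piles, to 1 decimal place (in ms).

1068.1 ms

With log₂ n on the abscissa the relation is linear; from the two conditions:
  b = (955 − 648) / (log₂ 12 − log₂ 3) = 307 / (3.5850 − 1.5850) = 153.500 ms/bit
  a = 648 − 153.500 × 1.5850 = 404.708 ms
Then RT(20) = 404.708 + 153.500 × log₂ 20 = 404.708 + 153.500 × 4.3219 ≈ 1068.124 ms.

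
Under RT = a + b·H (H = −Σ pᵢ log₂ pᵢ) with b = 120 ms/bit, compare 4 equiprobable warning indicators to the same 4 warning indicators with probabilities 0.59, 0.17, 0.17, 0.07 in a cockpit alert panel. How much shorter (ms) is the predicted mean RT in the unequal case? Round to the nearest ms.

50 ms

The RT saving is b·ΔH. Equiprobable H₀ = log₂(4) = 2.0000 bits; with the given probabilities H = 1.5868 bits.
b·(H₀ − H) = 120 × (2.0000 − 1.5868) = 49.58 ms.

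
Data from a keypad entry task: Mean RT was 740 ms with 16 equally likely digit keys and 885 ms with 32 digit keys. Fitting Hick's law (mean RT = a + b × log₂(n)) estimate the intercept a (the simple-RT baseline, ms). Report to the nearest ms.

160 ms

The slope on a log₂ axis is (885 − 740) / (5 − 4) = 145 ms/bit.
Intercept: a = 740 − 145·log₂(16) = 160.000 ms.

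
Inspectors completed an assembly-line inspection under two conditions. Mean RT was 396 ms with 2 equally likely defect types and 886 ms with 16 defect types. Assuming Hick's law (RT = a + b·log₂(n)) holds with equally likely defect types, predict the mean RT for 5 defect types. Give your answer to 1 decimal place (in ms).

RT is linear in log₂ n, so two points fix the line:
  b = (886 − 396) / (log₂ 16 − log₂ 2) = 490 / (4 − 1) = 163.333 ms/bit
  a = 396 − 163.333 × 1 = 232.667 ms
Then RT(5) = 232.667 + 163.333 × log₂ 5 = 232.667 + 163.333 × 2.3219 ≈ 611.915 ms.

611.9 ms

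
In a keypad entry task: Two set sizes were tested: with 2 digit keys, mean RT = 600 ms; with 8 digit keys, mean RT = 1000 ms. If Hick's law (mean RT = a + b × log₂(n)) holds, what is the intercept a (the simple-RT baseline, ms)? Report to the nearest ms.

b = (RT₂ − RT₁)/(log₂ n₂ − log₂ n₁) = (1000 − 600)/(3 − 1) = 200 ms/bit.
a = RT₁ − b·log₂ n₁ = 600 − 200 × 1 = 400.000 ms.

400 ms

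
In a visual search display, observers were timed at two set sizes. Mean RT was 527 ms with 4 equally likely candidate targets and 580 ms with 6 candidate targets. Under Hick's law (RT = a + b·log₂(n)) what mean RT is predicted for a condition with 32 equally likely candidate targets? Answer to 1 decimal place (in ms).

798.8 ms

With log₂ n on the abscissa the relation is linear; from the two conditions:
  b = (580 − 527) / (log₂ 6 − log₂ 4) = 53 / (2.5850 − 2) = 90.604 ms/bit
  a = 527 − 90.604 × 2 = 345.792 ms
Then RT(32) = 345.792 + 90.604 × log₂ 32 = 345.792 + 90.604 × 5 ≈ 798.812 ms.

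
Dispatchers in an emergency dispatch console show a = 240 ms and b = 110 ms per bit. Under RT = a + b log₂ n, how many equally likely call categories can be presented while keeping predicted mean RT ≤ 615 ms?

10

110·log₂ n ≤ 615 − 240 = 375, giving log₂ n ≤ 3.4091 and n ≤ 10.623. The largest whole number is 10.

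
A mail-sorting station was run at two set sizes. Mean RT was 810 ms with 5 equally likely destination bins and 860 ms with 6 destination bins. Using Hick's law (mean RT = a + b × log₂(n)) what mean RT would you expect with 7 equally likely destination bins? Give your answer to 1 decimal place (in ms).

Fit slope and intercept:
  b = (860 − 810) / (log₂ 6 − log₂ 5) = 50 / (2.5850 − 2.3219) = 190.089 ms/bit
  a = 810 − 190.089 × 2.3219 = 368.627 ms
Then RT(7) = 368.627 + 190.089 × log₂ 7 = 368.627 + 190.089 × 2.8074 ≈ 902.274 ms.

902.3 ms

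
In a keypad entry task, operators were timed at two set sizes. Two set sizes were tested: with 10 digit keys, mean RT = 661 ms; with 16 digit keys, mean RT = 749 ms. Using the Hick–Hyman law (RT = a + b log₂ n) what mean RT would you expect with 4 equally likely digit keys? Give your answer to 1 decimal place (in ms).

489.4 ms

With log₂ n on the abscissa the relation is linear; from the two conditions:
  b = (749 − 661) / (log₂ 16 − log₂ 10) = 88 / (4 − 3.3219) = 129.780 ms/bit
  a = 661 − 129.780 × 3.3219 = 229.881 ms
Then RT(4) = 229.881 + 129.780 × log₂ 4 = 229.881 + 129.780 × 2 ≈ 489.441 ms.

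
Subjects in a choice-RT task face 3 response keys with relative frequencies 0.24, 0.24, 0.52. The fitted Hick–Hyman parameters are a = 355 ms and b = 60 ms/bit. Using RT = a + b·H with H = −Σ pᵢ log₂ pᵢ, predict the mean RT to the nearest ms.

444 ms

H = 0.24·log₂(1/0.24) + 0.24·log₂(1/0.24) + 0.52·log₂(1/0.52) = 1.4788 bits.
RT = 355 + 60 × 1.4788 = 443.73 ms.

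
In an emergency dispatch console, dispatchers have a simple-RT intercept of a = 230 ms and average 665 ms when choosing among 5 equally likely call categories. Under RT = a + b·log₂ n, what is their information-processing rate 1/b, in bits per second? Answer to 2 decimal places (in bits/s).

b = (665 − 230)/log₂ 5 = 435/2.3219 = 187.344 ms per bit = 0.18734 s/bit; the reciprocal is 5.338 bits/s.

5.34 bits/s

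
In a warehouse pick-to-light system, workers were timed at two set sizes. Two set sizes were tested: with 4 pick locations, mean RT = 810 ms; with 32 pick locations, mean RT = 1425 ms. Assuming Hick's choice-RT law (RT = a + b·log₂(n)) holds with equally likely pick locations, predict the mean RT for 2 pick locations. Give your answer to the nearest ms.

605 ms

RT is linear in log₂ n, so two points fix the line:
  b = (1425 − 810) / (log₂ 32 − log₂ 4) = 615 / (5 − 2) = 205 ms/bit
  a = 810 − 205 × 2 = 400 ms
Then RT(2) = 400 + 205 × log₂ 2 = 400 + 205 × 1 ≈ 605.000 ms.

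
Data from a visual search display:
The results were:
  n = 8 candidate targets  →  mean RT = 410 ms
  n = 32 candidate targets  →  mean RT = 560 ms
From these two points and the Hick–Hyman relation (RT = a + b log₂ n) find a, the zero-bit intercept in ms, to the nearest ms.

b = (RT₂ − RT₁)/(log₂ n₂ − log₂ n₁) = (560 − 410)/(5 − 3) = 75 ms/bit.
Intercept: a = 410 − 75·log₂(8) = 185.000 ms.

185 ms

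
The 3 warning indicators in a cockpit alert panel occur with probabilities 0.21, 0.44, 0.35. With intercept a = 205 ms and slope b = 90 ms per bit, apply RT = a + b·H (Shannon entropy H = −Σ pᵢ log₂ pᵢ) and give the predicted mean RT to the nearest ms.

Entropy contributions −pᵢ log₂ pᵢ: 0.4728, 0.5211, 0.5301; sum H = 1.5241 bits.
RT = a + bH = 205 + 90·1.5241 = 342.17 ms.

342 ms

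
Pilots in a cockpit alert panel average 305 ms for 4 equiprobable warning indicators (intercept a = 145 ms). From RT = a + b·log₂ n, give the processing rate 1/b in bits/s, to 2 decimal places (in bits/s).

Choice component = 305 − 145 = 160 ms over log₂(4) = 2 bits.
b = 160 / 2 = 80.000 ms/bit, so 1/b = 12.500 bits/s.

12.50 bits/s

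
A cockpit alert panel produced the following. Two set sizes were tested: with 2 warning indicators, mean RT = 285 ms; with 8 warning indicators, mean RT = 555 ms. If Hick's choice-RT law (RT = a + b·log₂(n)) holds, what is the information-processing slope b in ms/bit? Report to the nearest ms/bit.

Slope: b = (555 − 285) / (log₂ 8 − log₂ 2) = 270/2.0000 = 135 ms/bit.

135 ms/bit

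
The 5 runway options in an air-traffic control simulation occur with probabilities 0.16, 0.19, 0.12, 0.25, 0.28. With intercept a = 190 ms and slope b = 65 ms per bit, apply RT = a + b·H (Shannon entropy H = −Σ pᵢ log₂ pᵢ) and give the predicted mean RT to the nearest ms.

Entropy contributions −pᵢ log₂ pᵢ: 0.4230, 0.4552, 0.3671, 0.5000, 0.5142; sum H = 2.2595 bits.
RT = a + bH = 190 + 65·2.2595 = 336.87 ms.

337 ms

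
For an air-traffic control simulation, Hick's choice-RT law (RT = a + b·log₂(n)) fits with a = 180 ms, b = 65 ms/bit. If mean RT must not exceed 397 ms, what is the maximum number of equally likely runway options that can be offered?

10

65·log₂ n ≤ 397 − 180 = 217, giving log₂ n ≤ 3.3385 and n ≤ 10.115. The largest whole number is 10.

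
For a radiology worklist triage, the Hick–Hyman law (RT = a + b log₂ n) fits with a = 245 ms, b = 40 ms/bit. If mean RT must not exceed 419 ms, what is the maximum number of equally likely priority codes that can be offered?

20

Set 245 + 40·log₂ n ≤ 419 → log₂ n ≤ (419 − 245)/40 = 4.3500.
So n ≤ 2^4.3500 = 20.393; the largest integer n is 20.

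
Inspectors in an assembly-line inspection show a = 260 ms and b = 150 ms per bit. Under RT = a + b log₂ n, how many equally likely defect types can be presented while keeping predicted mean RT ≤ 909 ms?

20

150·log₂ n ≤ 909 − 260 = 649, giving log₂ n ≤ 4.3267 and n ≤ 20.066. The largest whole number is 20.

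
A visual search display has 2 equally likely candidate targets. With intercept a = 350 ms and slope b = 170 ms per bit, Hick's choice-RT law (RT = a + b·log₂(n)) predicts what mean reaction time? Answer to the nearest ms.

log₂(2) = 1 bits, so RT = 350 + 170 × 1 ≈ 520.000 ms.

520 ms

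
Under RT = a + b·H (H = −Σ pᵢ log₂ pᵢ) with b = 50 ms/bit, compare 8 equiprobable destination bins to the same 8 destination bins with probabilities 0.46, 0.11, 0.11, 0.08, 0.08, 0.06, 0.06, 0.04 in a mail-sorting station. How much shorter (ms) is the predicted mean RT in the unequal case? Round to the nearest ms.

26 ms

The RT saving is b·ΔH. Equiprobable H₀ = log₂(8) = 3.0000 bits; with the given probabilities H = 2.4717 bits.
b·(H₀ − H) = 50 × (3.0000 − 2.4717) = 26.41 ms.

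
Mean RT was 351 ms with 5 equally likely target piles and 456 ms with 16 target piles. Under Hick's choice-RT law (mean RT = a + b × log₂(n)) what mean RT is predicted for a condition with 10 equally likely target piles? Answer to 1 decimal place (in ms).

413.6 ms

With log₂ n on the abscissa the relation is linear; from the two conditions:
  b = (456 − 351) / (log₂ 16 − log₂ 5) = 105 / (4 − 2.3219) = 62.572 ms/bit
  a = 351 − 62.572 × 2.3219 = 205.713 ms
Then RT(10) = 205.713 + 62.572 × log₂ 10 = 205.713 + 62.572 × 3.3219 ≈ 413.572 ms.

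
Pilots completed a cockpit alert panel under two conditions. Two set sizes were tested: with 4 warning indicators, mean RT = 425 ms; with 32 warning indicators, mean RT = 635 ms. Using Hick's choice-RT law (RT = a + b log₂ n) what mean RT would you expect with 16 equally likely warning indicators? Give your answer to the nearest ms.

Fit slope and intercept:
  b = (635 − 425) / (log₂ 32 − log₂ 4) = 210 / (5 − 2) = 70 ms/bit
  a = 425 − 70 × 2 = 285 ms
Then RT(16) = 285 + 70 × log₂ 16 = 285 + 70 × 4 ≈ 565.000 ms.

565 ms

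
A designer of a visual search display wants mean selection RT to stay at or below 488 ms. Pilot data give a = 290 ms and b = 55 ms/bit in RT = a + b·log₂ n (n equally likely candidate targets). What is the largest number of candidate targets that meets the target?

55·log₂ n ≤ 488 − 290 = 198, giving log₂ n ≤ 3.6000 and n ≤ 12.126. The largest whole number is 12.

12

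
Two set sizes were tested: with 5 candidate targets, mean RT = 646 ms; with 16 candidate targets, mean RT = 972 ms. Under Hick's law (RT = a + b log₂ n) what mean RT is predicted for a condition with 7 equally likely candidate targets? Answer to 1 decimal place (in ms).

740.3 ms

With log₂ n on the abscissa the relation is linear; from the two conditions:
  b = (972 − 646) / (log₂ 16 − log₂ 5) = 326 / (4 − 2.3219) = 194.271 ms/bit
  a = 646 − 194.271 × 2.3219 = 194.918 ms
Then RT(7) = 194.918 + 194.271 × log₂ 7 = 194.918 + 194.271 × 2.8074 ≈ 740.304 ms.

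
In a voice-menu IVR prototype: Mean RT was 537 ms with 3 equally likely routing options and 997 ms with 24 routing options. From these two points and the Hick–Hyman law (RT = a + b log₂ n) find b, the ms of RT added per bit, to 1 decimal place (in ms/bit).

153.3 ms/bit

b = (RT₂ − RT₁)/(log₂ n₂ − log₂ n₁) = (997 − 537)/(4.5850 − 1.5850) = 153.333 ms/bit.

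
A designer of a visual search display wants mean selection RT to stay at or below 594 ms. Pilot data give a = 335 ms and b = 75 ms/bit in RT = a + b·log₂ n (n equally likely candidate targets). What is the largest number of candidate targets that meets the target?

Information budget: (594 − 335)/75 = 3.4533 bits, so n ≤ 2^3.4533 = 10.954 → at most 10.

10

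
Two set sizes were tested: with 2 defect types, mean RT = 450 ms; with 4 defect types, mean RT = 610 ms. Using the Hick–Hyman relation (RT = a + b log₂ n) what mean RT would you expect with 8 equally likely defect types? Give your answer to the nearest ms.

770 ms

RT is linear in log₂ n, so two points fix the line:
  b = (610 − 450) / (log₂ 4 − log₂ 2) = 160 / (2 − 1) = 160 ms/bit
  a = 450 − 160 × 1 = 290 ms
Then RT(8) = 290 + 160 × log₂ 8 = 290 + 160 × 3 ≈ 770.000 ms.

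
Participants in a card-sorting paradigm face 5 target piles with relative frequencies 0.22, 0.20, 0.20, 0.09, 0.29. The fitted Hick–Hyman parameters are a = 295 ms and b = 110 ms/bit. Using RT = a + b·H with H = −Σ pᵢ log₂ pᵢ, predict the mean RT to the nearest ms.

541 ms

Entropy contributions −pᵢ log₂ pᵢ: 0.4806, 0.4644, 0.4644, 0.3127, 0.5179; sum H = 2.2399 bits.
RT = a + bH = 295 + 110·2.2399 = 541.39 ms.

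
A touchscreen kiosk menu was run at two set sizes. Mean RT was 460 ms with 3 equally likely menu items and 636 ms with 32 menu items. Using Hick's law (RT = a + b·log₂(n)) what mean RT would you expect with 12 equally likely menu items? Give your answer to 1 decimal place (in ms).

RT is linear in log₂ n, so two points fix the line:
  b = (636 − 460) / (log₂ 32 − log₂ 3) = 176 / (5 − 1.5850) = 51.537 ms/bit
  a = 460 − 51.537 × 1.5850 = 378.316 ms
Then RT(12) = 378.316 + 51.537 × log₂ 12 = 378.316 + 51.537 × 3.5850 ≈ 563.074 ms.

563.1 ms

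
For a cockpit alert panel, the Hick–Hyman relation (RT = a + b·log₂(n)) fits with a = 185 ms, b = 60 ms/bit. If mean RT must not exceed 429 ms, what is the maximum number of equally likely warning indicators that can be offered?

16

Information budget: (429 − 185)/60 = 4.0667 bits, so n ≤ 2^4.0667 = 16.757 → at most 16.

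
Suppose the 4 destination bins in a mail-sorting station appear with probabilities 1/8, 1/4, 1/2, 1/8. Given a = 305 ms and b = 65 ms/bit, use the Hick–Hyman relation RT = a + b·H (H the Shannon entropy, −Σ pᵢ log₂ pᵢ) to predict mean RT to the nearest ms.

419 ms

Each term −pᵢ log₂ pᵢ: 0.125·3 + 0.25·2 + 0.5·1 + 0.125·3; summed, H = 1.750 bits.
Mean RT = a + bH = 305 + 65·1.750 = 418.75 ms.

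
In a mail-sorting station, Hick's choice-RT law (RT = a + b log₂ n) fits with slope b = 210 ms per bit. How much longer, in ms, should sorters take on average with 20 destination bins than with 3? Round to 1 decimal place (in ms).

574.8 ms

Only the slope matters, since a is common to both: ΔRT = b·log₂(n₂/n₁).
log₂(20) − log₂(3) = 4.3219 − 1.5850 = 2.7370.
ΔRT = 210 × 2.7370 = 574.763 ms.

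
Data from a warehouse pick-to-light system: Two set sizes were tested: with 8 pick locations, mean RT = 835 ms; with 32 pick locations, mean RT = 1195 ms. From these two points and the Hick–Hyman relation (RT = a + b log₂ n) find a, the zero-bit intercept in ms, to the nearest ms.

295 ms

b = (RT₂ − RT₁)/(log₂ n₂ − log₂ n₁) = (1195 − 835)/(5 − 3) = 180 ms/bit.
Intercept: a = 835 − 180·log₂(8) = 295.000 ms.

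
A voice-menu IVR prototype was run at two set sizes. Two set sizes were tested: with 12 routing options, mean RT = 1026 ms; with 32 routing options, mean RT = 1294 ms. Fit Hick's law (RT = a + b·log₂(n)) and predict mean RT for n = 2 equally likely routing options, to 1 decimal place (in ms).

536.4 ms

Fit slope and intercept:
  b = (1294 − 1026) / (log₂ 32 − log₂ 12) = 268 / (5 − 3.5850) = 189.394 ms/bit
  a = 1026 − 189.394 × 3.5850 = 347.029 ms
Then RT(2) = 347.029 + 189.394 × log₂ 2 = 347.029 + 189.394 × 1 ≈ 536.423 ms.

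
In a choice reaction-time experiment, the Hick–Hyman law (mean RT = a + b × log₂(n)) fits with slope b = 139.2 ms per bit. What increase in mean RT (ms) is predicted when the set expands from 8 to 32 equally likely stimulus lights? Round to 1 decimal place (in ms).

278.4 ms

The intercept a cancels: ΔRT = b·(log₂ n₂ − log₂ n₁) = b·log₂(n₂/n₁).
log₂(32) − log₂(8) = log₂(32/8) = log₂(4) = 2.
ΔRT = 139.2 × 2.0000 = 278.400 ms.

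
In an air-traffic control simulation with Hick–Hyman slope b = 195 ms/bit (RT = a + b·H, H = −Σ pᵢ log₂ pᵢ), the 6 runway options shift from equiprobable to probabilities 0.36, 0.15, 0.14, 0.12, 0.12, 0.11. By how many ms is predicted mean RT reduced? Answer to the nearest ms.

The RT saving is b·ΔH. Equiprobable H₀ = log₂(6) = 2.5850 bits; with the given probabilities H = 2.4227 bits.
b·(H₀ − H) = 195 × (2.5850 − 2.4227) = 31.64 ms.

32 ms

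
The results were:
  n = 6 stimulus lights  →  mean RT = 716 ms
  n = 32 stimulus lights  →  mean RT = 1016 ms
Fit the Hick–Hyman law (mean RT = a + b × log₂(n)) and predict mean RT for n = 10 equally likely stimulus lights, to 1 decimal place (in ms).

807.5 ms

Fit slope and intercept:
  b = (1016 − 716) / (log₂ 32 − log₂ 6) = 300 / (5 − 2.5850) = 124.222 ms/bit
  a = 716 − 124.222 × 2.5850 = 394.892 ms
Then RT(10) = 394.892 + 124.222 × log₂ 10 = 394.892 + 124.222 × 3.3219 ≈ 807.547 ms.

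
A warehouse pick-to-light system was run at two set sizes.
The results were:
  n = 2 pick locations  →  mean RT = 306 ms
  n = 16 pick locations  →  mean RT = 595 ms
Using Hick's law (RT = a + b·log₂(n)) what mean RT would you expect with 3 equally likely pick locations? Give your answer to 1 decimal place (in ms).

362.4 ms

Fit slope and intercept:
  b = (595 − 306) / (log₂ 16 − log₂ 2) = 289 / (4 − 1) = 96.333 ms/bit
  a = 306 − 96.333 × 1 = 209.667 ms
Then RT(3) = 209.667 + 96.333 × log₂ 3 = 209.667 + 96.333 × 1.5850 ≈ 362.351 ms.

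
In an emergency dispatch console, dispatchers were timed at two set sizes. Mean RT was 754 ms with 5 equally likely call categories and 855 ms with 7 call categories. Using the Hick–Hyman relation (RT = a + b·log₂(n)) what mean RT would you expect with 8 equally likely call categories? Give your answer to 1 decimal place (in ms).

With log₂ n on the abscissa the relation is linear; from the two conditions:
  b = (855 − 754) / (log₂ 7 − log₂ 5) = 101 / (2.8074 − 2.3219) = 208.064 ms/bit
  a = 754 − 208.064 × 2.3219 = 270.890 ms
Then RT(8) = 270.890 + 208.064 × log₂ 8 = 270.890 + 208.064 × 3 ≈ 895.083 ms.

895.1 ms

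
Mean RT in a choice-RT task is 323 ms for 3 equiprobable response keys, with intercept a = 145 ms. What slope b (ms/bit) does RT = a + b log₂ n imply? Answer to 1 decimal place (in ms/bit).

112.3 ms/bit

3 alternatives carry log₂ 3 = 1.5850 bits; the choice cost is 323 − 145 = 178 ms, so b = 178/1.5850 = 112.305 ms/bit.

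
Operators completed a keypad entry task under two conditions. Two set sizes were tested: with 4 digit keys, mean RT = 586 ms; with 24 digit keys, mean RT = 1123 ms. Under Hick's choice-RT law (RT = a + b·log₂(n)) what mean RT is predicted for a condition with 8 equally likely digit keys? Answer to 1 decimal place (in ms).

793.7 ms

RT is linear in log₂ n, so two points fix the line:
  b = (1123 − 586) / (log₂ 24 − log₂ 4) = 537 / (4.5850 − 2) = 207.740 ms/bit
  a = 586 − 207.740 × 2 = 170.520 ms
Then RT(8) = 170.520 + 207.740 × log₂ 8 = 170.520 + 207.740 × 3 ≈ 793.740 ms.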